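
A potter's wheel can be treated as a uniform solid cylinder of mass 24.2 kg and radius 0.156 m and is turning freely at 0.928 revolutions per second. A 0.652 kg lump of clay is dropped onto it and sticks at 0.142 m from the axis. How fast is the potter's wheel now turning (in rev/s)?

ω_f ≈ 0.888 rev/s

The added mass arrives with no angular momentum about the axis, and any external torque about the axis is negligible, so the system's angular momentum is conserved.
I_p = ½(24.2)(0.156)² = 0.2945 kg·m².
Added inertia Σmr² = (0.652)(0.142)² = 0.01315 kg·m²; I_f = 0.2945 + 0.01315 = 0.3076 kg·m².
ω_f = I_p ω_i / I_f = (0.2945)(0.928) / 0.3076 = 0.8883 rev/s.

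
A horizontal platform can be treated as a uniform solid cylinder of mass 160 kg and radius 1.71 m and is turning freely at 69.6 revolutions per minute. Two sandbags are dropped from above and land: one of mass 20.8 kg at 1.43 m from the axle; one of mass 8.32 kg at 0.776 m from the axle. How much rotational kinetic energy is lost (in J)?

energy lost ≈ 1050 J

No external torque acts about the axle; L_before = L_after.
I_p = ½(160)(1.71)² = 233.9 kg·m².
Added inertia Σmr² = (20.8)(1.43)² + (8.32)(0.776)² = 47.54 kg·m²; I_f = 233.9 + 47.54 = 281.5 kg·m².
ω_f = I_p ω_i / I_f = (233.9)(69.6) / 281.5 = 57.84 rpm.
KE_i = ½(233.9)(7.288 rad/s)² = 6213 J; KE_f = ½(281.5)(6.057)² = 5164 J.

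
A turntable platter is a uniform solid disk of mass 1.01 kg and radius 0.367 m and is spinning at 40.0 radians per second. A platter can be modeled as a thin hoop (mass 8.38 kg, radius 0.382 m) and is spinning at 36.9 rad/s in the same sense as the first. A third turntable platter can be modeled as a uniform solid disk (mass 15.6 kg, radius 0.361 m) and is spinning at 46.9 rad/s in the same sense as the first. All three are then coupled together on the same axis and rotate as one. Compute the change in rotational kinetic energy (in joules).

No external torque acts about the common axis, so total angular momentum is conserved.
Moments of inertia: I_A = ½(1.01)(0.367)² = 0.06802 kg·m²; I_B = (8.38)(0.382)² = 1.223 kg·m²; I_C = ½(15.6)(0.361)² = 1.017 kg·m².
Taking A's sense as positive: L = (0.06802)(40.0) + (1.223)(36.9) + (1.017)(46.9) = 95.52 kg·m²·rad/s.
Combined I = 0.06802 + 1.223 + 1.017 = 2.307 kg·m².
ω_f = L / I = 95.52 / 2.307 = 41.40 rad/s.
KE_i = ½ΣIω² = 2005 J; KE_f = ½(2.307)(41.40)² = 1977 J.

ΔKE ≈ -27.8 J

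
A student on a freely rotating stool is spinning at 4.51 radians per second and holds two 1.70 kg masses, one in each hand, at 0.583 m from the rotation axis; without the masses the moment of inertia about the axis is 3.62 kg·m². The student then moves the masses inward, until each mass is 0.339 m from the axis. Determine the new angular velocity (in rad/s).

ω₂ ≈ 5.37 rad/s

With no external torque about the axis, L is conserved: I₁ω₁ = I₂ω₂.
I₁ = 3.62 + 2(1.70)(0.583)² = 4.776 kg·m²; I₂ = 3.62 + 2(1.70)(0.339)² = 4.011 kg·m².
ω₂ = I₁ω₁ / I₂ = (4.776)(4.51 rad/s) / (4.011) = 5.370 rad/s.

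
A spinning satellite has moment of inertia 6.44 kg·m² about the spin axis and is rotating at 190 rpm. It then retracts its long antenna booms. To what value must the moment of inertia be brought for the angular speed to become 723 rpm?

I₂ ≈ 1.69 kg·m²

Angular momentum about the spin axis is conserved since the torque about it is zero.
I₂ = I₁ω₁ / ω₂ = (6.44)(190) / (723) = 1.692 kg·m².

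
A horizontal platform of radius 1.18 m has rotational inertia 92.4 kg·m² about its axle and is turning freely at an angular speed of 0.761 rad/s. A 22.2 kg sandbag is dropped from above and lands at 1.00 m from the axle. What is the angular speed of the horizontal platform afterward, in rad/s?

No external torque acts about the axle; L_before = L_after.
Added inertia Σmr² = (22.2)(1.00)² = 22.20 kg·m²; I_f = 92.40 + 22.20 = 114.6 kg·m².
ω_f = I_p ω_i / I_f = (92.40)(0.761) / 114.6 = 0.6136 rad/s.

ω_f ≈ 0.614 rad/s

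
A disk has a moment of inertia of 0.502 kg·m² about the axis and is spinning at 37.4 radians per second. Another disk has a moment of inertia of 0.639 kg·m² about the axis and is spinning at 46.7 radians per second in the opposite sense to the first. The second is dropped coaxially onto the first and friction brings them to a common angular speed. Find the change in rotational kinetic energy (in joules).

The coupling torques are internal; angular momentum about the shared axis is conserved.
Taking A's sense as positive: L = (0.5020)(37.4) − (0.6390)(46.7) = -11.07 kg·m²·rad/s.
Combined I = 0.5020 + 0.6390 = 1.141 kg·m².
ω_f = L / I = -11.07 / 1.141 = -9.699 rad/s.
KE_i = ½ΣIω² = 1048 J; KE_f = ½(1.141)(9.699)² = 53.67 J.

ΔKE ≈ -994 J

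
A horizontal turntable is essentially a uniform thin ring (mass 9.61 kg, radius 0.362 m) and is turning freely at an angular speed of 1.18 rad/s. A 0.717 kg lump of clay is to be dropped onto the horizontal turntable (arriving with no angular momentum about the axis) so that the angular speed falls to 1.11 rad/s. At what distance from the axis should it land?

r ≈ 0.333 m

The added mass arrives with no angular momentum about the axis, and any external torque about the axis is negligible, so the system's angular momentum is conserved.
I_p = (9.61)(0.362)² = 1.259 kg·m².
I_p ω_i = (I_p + m r²) ω_f ⇒ m r² = I_p(ω_i/ω_f − 1) = 1.259(1.18/1.11 − 1) = 0.07942 kg·m².
r = √(0.07942/0.717) = 0.3328 m.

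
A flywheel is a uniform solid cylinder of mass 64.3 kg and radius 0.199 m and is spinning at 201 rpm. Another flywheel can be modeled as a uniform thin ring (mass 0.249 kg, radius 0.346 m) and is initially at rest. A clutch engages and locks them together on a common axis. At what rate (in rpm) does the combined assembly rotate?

No external torque acts about the common axis, so total angular momentum is conserved.
Moments of inertia: I_A = ½(64.3)(0.199)² = 1.273 kg·m²; I_B = (0.249)(0.346)² = 0.02981 kg·m².
Taking A's sense as positive: L = (1.273)(201) = 255.9 kg·m²·rpm.
Combined I = 1.273 + 0.02981 = 1.303 kg·m².
ω_f = L / I = 255.9 / 1.303 = 196.4 rpm.

|ω_f| ≈ 196 rpm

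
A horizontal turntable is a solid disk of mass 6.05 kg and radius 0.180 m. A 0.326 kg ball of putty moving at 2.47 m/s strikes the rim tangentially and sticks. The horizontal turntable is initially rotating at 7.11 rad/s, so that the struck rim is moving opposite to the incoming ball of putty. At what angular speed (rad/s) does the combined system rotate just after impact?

|ω_f| ≈ 5.08 rad/s

About the axle the impulsive forces during the collision are internal, so angular momentum about that axis is conserved.
I_p = ½(6.05)(0.180)² = 0.09801 kg·m². Taking the sense of the ball of putty's angular momentum as positive, L_{ball} = m v R = (0.326)(2.47)(0.180) = 0.1449 kg·m²/s.
L_i = −I_p ω_p + m v R = −(0.09801)(7.11) + 0.1449 = -0.5519 kg·m²/s.
After sticking, I_f = I_p + m R² = 0.09801 + (0.326)(0.180)² = 0.1086 kg·m².
ω_f = L_i / I_f = -0.5519 / 0.1086 = -5.083 rad/s.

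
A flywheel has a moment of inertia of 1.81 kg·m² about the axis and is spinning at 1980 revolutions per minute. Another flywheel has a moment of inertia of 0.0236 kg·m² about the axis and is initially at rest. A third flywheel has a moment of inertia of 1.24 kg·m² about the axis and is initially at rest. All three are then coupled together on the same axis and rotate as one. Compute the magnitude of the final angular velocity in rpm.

The coupling torques are internal; angular momentum about the shared axis is conserved.
Taking A's sense as positive: L = (1.810)(1980) = 3584 kg·m²·rpm.
Combined I = 1.810 + 0.02360 + 1.240 = 3.074 kg·m².
ω_f = L / I = 3584 / 3.074 = 1166 rpm.

|ω_f| ≈ 1170 rpm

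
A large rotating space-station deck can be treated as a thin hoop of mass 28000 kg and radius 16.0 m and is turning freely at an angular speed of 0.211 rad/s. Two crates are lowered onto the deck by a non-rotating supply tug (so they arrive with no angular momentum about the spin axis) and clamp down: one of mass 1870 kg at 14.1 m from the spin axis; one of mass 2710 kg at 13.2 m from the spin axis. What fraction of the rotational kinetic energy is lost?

fraction ≈ 0.105

The added mass arrives with no angular momentum about the spin axis, and any external torque about the spin axis is negligible, so the system's angular momentum is conserved.
I_p = (28000)(16.0)² = 7.168e+06 kg·m².
Added inertia Σmr² = (1870)(14.1)² + (2710)(13.2)² = 8.440e+05 kg·m²; I_f = 7.168e+06 + 8.440e+05 = 8.012e+06 kg·m².
ω_f = I_p ω_i / I_f = (7.168e+06)(0.211) / 8.012e+06 = 0.1888 rad/s.
KE_i = ½(7.168e+06)(0.2110 rad/s)² = 1.596e+05 J; KE_f = ½(8.012e+06)(0.1888)² = 1.428e+05 J.
Fraction lost = 0.1053.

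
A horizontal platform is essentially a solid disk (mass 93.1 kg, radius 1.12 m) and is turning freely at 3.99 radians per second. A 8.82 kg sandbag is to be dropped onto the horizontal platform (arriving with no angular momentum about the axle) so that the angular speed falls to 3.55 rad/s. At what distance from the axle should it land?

The added mass arrives with no angular momentum about the axle, and any external torque about the axle is negligible, so the system's angular momentum is conserved.
I_p = ½(93.1)(1.12)² = 58.39 kg·m².
I_p ω_i = (I_p + m r²) ω_f ⇒ m r² = I_p(ω_i/ω_f − 1) = 58.39(3.99/3.55 − 1) = 7.237 kg·m².
r = √(7.237/8.82) = 0.9058 m.

r ≈ 0.906 m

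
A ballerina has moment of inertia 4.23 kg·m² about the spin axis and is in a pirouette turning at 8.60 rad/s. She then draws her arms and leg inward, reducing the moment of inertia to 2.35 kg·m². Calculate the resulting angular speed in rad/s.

With no external torque about the axis, L is conserved: I₁ω₁ = I₂ω₂.
ω₂ = I₁ω₁ / I₂ = (4.230)(8.60 rad/s) / (2.350) = 15.48 rad/s.

ω₂ ≈ 15.5 rad/s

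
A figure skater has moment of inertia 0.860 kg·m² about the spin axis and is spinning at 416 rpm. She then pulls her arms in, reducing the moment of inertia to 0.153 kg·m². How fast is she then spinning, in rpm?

Angular momentum about the spin axis is conserved since the torque about it is zero.
ω₂ = I₁ω₁ / I₂ = (0.8600)(416 rpm) / (0.1530) = 2338 rpm.

ω₂ ≈ 2340 rpm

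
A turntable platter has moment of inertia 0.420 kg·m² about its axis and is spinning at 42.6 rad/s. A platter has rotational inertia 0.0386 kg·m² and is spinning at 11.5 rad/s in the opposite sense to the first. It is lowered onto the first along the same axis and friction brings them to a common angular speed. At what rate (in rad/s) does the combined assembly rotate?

The coupling torques are internal; angular momentum about the shared axis is conserved.
Taking A's sense as positive: L = (0.4200)(42.6) − (0.03860)(11.5) = 17.45 kg·m²·rad/s.
Combined I = 0.4200 + 0.03860 = 0.4586 kg·m².
ω_f = L / I = 17.45 / 0.4586 = 38.05 rad/s.

|ω_f| ≈ 38.0 rad/s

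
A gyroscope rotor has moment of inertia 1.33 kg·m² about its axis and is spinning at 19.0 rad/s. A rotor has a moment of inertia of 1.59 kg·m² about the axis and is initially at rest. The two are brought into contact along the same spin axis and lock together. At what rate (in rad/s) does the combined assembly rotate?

|ω_f| ≈ 8.65 rad/s

The coupling torques are internal; angular momentum about the shared axis is conserved.
Taking A's sense as positive: L = (1.330)(19.0) = 25.27 kg·m²·rad/s.
Combined I = 1.330 + 1.590 = 2.920 kg·m².
ω_f = L / I = 25.27 / 2.920 = 8.654 rad/s.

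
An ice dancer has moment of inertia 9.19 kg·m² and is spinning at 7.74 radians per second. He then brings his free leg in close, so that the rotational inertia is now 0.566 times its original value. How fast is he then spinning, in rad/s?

With no external torque about the axis, L is conserved: I₁ω₁ = I₂ω₂.
I₂ = 0.566 × 9.19 = 5.202 kg·m².
ω₂ = I₁ω₁ / I₂ = (9.190)(7.74 rad/s) / (5.202) = 13.67 rad/s.

ω₂ ≈ 13.7 rad/s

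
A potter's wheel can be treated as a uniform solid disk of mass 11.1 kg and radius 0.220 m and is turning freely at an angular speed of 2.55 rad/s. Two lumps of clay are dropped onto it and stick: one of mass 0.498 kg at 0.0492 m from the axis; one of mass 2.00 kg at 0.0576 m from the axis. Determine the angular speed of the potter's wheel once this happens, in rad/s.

ω_f ≈ 2.48 rad/s

The added mass arrives with no angular momentum about the axis, and any external torque about the axis is negligible, so the system's angular momentum is conserved.
I_p = ½(11.1)(0.220)² = 0.2686 kg·m².
Added inertia Σmr² = (0.498)(0.0492)² + (2.00)(0.0576)² = 0.007841 kg·m²; I_f = 0.2686 + 0.007841 = 0.2765 kg·m².
ω_f = I_p ω_i / I_f = (0.2686)(2.55) / 0.2765 = 2.478 rad/s.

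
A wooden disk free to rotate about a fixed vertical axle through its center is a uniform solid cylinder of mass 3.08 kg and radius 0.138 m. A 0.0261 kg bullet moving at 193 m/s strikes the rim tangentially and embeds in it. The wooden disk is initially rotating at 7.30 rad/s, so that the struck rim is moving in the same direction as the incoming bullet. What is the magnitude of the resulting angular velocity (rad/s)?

|ω_f| ≈ 30.5 rad/s

The axle reaction passes through the axle and exerts no torque about it; angular momentum about the axle is conserved through the impact.
I_p = ½(3.08)(0.138)² = 0.02933 kg·m². Taking the sense of the bullet's angular momentum as positive, L_{bullet} = m v R = (0.0261)(193)(0.138) = 0.6951 kg·m²/s.
L_i = +I_p ω_p + m v R = +(0.02933)(7.30) + 0.6951 = 0.9092 kg·m²/s.
After sticking, I_f = I_p + m R² = 0.02933 + (0.0261)(0.138)² = 0.02982 kg·m².
ω_f = L_i / I_f = 0.9092 / 0.02982 = 30.49 rad/s.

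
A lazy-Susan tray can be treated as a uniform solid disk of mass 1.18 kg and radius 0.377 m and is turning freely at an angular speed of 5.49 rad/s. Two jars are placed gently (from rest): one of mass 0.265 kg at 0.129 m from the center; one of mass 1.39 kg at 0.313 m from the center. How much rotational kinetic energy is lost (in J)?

energy lost ≈ 0.792 J

The added mass arrives with no angular momentum about the center, and any external torque about the center is negligible, so the system's angular momentum is conserved.
I_p = ½(1.18)(0.377)² = 0.08386 kg·m².
Added inertia Σmr² = (0.265)(0.129)² + (1.39)(0.313)² = 0.1406 kg·m²; I_f = 0.08386 + 0.1406 = 0.2244 kg·m².
ω_f = I_p ω_i / I_f = (0.08386)(5.49) / 0.2244 = 2.051 rad/s.
KE_i = ½(0.08386)(5.490 rad/s)² = 1.264 J; KE_f = ½(0.2244)(2.051)² = 0.4721 J.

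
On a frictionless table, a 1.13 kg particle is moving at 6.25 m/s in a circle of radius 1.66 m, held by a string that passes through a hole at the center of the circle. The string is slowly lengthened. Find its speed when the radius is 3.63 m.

Central (radial) force ⇒ zero torque about the center ⇒ m v r is constant.
v₂ = v₁ r₁ / r₂ = (6.25)(1.66) / (3.63) = 2.858 m/s.

v₂ ≈ 2.86 m/s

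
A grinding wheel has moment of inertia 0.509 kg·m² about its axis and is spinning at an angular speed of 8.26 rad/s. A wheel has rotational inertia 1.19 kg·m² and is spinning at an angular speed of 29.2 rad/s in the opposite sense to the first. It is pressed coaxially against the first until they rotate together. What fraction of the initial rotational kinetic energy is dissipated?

fraction ≈ 0.477

The coupling torques are internal; angular momentum about the shared axis is conserved.
Taking A's sense as positive: L = (0.5090)(8.26) − (1.190)(29.2) = -30.54 kg·m²·rad/s.
Combined I = 0.5090 + 1.190 = 1.699 kg·m².
ω_f = L / I = -30.54 / 1.699 = -17.98 rad/s.
KE_i = ½ΣIω² = 524.7 J; KE_f = ½(1.699)(17.98)² = 274.5 J.
Fraction dissipated = (KE_i − KE_f)/KE_i = 0.4767.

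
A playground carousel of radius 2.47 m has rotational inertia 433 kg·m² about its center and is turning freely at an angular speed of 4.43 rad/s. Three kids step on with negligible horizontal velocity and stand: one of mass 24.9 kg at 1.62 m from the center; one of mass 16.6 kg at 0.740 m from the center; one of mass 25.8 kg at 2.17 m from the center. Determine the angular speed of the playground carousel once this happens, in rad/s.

The added mass arrives with no angular momentum about the center, and any external torque about the center is negligible, so the system's angular momentum is conserved.
Added inertia Σmr² = (24.9)(1.62)² + (16.6)(0.740)² + (25.8)(2.17)² = 195.9 kg·m²; I_f = 433.0 + 195.9 = 628.9 kg·m².
ω_f = I_p ω_i / I_f = (433.0)(4.43) / 628.9 = 3.050 rad/s.

ω_f ≈ 3.05 rad/s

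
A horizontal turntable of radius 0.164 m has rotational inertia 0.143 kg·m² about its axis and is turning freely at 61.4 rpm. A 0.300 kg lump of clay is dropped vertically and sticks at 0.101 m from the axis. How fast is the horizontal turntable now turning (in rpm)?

No external torque acts about the axis; L_before = L_after.
Added inertia Σmr² = (0.300)(0.101)² = 0.003060 kg·m²; I_f = 0.1430 + 0.003060 = 0.1461 kg·m².
ω_f = I_p ω_i / I_f = (0.1430)(61.4) / 0.1461 = 60.11 rpm.

ω_f ≈ 60.1 rpm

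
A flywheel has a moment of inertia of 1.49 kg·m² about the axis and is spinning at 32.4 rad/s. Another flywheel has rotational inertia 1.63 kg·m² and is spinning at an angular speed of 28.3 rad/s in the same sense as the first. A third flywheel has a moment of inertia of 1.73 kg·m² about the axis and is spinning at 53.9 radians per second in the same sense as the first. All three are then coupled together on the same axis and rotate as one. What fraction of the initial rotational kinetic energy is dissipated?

fraction ≈ 0.0804

The coupling torques are internal; angular momentum about the shared axis is conserved.
Taking A's sense as positive: L = (1.490)(32.4) + (1.630)(28.3) + (1.730)(53.9) = 187.7 kg·m²·rad/s.
Combined I = 1.490 + 1.630 + 1.730 = 4.850 kg·m².
ω_f = L / I = 187.7 / 4.850 = 38.69 rad/s.
KE_i = ½ΣIω² = 3948 J; KE_f = ½(4.850)(38.69)² = 3630 J.
Fraction dissipated = (KE_i − KE_f)/KE_i = 0.08044.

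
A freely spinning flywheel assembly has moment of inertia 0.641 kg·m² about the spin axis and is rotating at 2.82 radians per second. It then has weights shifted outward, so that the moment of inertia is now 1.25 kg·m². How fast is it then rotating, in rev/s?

ω₂ ≈ 0.230 rev/s

No external torque acts about the spin axis, so angular momentum is conserved.
ω₂ = I₁ω₁ / I₂ = (0.6410)(2.82 rad/s) / (1.250) = 1.446 rad/s = 0.2302 rev/s.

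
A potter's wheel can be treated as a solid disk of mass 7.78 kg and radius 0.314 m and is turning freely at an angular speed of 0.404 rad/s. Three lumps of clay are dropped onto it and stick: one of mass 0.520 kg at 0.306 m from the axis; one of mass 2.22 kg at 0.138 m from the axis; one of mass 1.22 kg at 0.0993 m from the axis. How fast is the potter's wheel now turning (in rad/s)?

The added mass arrives with no angular momentum about the axis, and any external torque about the axis is negligible, so the system's angular momentum is conserved.
I_p = ½(7.78)(0.314)² = 0.3835 kg·m².
Added inertia Σmr² = (0.520)(0.306)² + (2.22)(0.138)² + (1.22)(0.0993)² = 0.1030 kg·m²; I_f = 0.3835 + 0.1030 = 0.4865 kg·m².
ω_f = I_p ω_i / I_f = (0.3835)(0.404) / 0.4865 = 0.3185 rad/s.

ω_f ≈ 0.318 rad/s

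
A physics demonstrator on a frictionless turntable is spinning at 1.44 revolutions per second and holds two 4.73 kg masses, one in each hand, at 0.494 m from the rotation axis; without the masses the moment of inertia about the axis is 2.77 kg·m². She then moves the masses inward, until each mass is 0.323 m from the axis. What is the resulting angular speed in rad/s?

ω₂ ≈ 12.2 rad/s

With no external torque about the axis, L is conserved: I₁ω₁ = I₂ω₂.
I₁ = 2.77 + 2(4.73)(0.494)² = 5.079 kg·m²; I₂ = 2.77 + 2(4.73)(0.323)² = 3.757 kg·m².
ω₂ = I₁ω₁ / I₂ = (5.079)(1.44 rev/s) / (3.757) = 1.947 rev/s = 12.23 rad/s.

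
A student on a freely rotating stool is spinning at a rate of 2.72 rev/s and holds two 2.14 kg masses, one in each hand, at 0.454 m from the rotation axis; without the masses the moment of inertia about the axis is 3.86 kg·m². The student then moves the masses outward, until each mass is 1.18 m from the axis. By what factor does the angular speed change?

ω₂/ω₁ ≈ 0.483

With no external torque about the axis, L is conserved: I₁ω₁ = I₂ω₂.
I₁ = 3.86 + 2(2.14)(0.454)² = 4.742 kg·m²; I₂ = 3.86 + 2(2.14)(1.18)² = 9.819 kg·m².
ω₂/ω₁ = I₁/I₂ = 4.742 / 9.819 = 0.4829.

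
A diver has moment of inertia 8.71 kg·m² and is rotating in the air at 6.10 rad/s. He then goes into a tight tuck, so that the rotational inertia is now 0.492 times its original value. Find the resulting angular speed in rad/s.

Angular momentum about the spin axis is conserved since the torque about it is zero.
I₂ = 0.492 × 8.71 = 4.285 kg·m².
ω₂ = I₁ω₁ / I₂ = (8.710)(6.10 rad/s) / (4.285) = 12.40 rad/s.

ω₂ ≈ 12.4 rad/s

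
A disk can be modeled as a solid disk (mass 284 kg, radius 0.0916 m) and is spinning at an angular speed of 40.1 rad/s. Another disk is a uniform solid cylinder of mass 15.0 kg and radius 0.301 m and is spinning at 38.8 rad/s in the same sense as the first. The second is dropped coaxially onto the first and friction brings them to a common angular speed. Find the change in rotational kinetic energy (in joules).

ΔKE ≈ -0.366 J

The coupling torques are internal; angular momentum about the shared axis is conserved.
Moments of inertia: I_A = ½(284)(0.0916)² = 1.191 kg·m²; I_B = ½(15.0)(0.301)² = 0.6795 kg·m².
Taking A's sense as positive: L = (1.191)(40.1) + (0.6795)(38.8) = 74.14 kg·m²·rad/s.
Combined I = 1.191 + 0.6795 = 1.871 kg·m².
ω_f = L / I = 74.14 / 1.871 = 39.63 rad/s.
KE_i = ½ΣIω² = 1469 J; KE_f = ½(1.871)(39.63)² = 1469 J.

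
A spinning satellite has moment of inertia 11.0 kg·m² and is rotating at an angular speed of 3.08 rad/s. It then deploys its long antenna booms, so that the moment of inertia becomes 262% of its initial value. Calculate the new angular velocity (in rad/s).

No external torque acts about the spin axis, so angular momentum is conserved.
I₂ = 2.62 × 11.0 = 28.82 kg·m².
ω₂ = I₁ω₁ / I₂ = (11.00)(3.08 rad/s) / (28.82) = 1.176 rad/s.

ω₂ ≈ 1.18 rad/s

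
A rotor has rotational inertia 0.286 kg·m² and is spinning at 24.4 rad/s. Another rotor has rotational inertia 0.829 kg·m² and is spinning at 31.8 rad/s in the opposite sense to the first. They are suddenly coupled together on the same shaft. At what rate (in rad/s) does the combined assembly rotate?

|ω_f| ≈ 17.4 rad/s

No external torque acts about the common axis, so total angular momentum is conserved.
Taking A's sense as positive: L = (0.2860)(24.4) − (0.8290)(31.8) = -19.38 kg·m²·rad/s.
Combined I = 0.2860 + 0.8290 = 1.115 kg·m².
ω_f = L / I = -19.38 / 1.115 = -17.38 rad/s.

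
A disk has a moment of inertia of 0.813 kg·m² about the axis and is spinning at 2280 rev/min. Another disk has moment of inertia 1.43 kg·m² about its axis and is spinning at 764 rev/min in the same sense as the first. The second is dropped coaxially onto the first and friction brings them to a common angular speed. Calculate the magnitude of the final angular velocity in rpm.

No external torque acts about the common axis, so total angular momentum is conserved.
Taking A's sense as positive: L = (0.8130)(2280) + (1.430)(764) = 2946 kg·m²·rpm.
Combined I = 0.8130 + 1.430 = 2.243 kg·m².
ω_f = L / I = 2946 / 2.243 = 1313 rpm.

|ω_f| ≈ 1310 rpm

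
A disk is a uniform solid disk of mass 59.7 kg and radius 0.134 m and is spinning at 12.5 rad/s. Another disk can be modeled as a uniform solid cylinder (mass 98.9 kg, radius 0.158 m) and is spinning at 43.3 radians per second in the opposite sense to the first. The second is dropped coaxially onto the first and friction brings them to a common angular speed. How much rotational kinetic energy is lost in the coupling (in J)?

The coupling torques are internal; angular momentum about the shared axis is conserved.
Moments of inertia: I_A = ½(59.7)(0.134)² = 0.5360 kg·m²; I_B = ½(98.9)(0.158)² = 1.234 kg·m².
Taking A's sense as positive: L = (0.5360)(12.5) − (1.234)(43.3) = -46.75 kg·m²·rad/s.
Combined I = 0.5360 + 1.234 = 1.770 kg·m².
ω_f = L / I = -46.75 / 1.770 = -26.41 rad/s.
KE_i = ½ΣIω² = 1199 J; KE_f = ½(1.770)(26.41)² = 617.3 J.

ΔKE lost ≈ 582 J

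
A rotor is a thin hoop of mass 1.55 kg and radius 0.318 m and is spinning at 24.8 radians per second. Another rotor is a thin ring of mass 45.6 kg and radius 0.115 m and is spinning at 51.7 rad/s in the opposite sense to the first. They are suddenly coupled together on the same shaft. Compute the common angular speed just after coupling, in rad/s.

No external torque acts about the common axis, so total angular momentum is conserved.
Moments of inertia: I_A = (1.55)(0.318)² = 0.1567 kg·m²; I_B = (45.6)(0.115)² = 0.6031 kg·m².
Taking A's sense as positive: L = (0.1567)(24.8) − (0.6031)(51.7) = -27.29 kg·m²·rad/s.
Combined I = 0.1567 + 0.6031 = 0.7598 kg·m².
ω_f = L / I = -27.29 / 0.7598 = -35.92 rad/s.

|ω_f| ≈ 35.9 rad/s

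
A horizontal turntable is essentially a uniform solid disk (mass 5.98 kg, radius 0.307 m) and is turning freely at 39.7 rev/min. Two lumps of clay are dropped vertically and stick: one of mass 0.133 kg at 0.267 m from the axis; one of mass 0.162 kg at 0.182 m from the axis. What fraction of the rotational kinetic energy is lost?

fraction ≈ 0.0501

The added mass arrives with no angular momentum about the axis, and any external torque about the axis is negligible, so the system's angular momentum is conserved.
I_p = ½(5.98)(0.307)² = 0.2818 kg·m².
Added inertia Σmr² = (0.133)(0.267)² + (0.162)(0.182)² = 0.01485 kg·m²; I_f = 0.2818 + 0.01485 = 0.2967 kg·m².
ω_f = I_p ω_i / I_f = (0.2818)(39.7) / 0.2967 = 37.71 rpm.
KE_i = ½(0.2818)(4.157 rad/s)² = 2.435 J; KE_f = ½(0.2967)(3.949)² = 2.313 J.
Fraction lost = 0.05005.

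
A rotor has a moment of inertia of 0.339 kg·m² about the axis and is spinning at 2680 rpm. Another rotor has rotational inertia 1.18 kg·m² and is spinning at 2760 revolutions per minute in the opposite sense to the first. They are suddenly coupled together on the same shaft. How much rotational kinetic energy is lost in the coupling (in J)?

No external torque acts about the common axis, so total angular momentum is conserved.
Taking A's sense as positive: L = (0.3390)(2680) − (1.180)(2760) = -2348 kg·m²·rpm.
Combined I = 0.3390 + 1.180 = 1.519 kg·m².
ω_f = L / I = -2348 / 1.519 = -1546 rpm.
KE_i = ½ΣIω² = 62640 J; KE_f = ½(1.519)(161.9)² = 19910 J.

ΔKE lost ≈ 42700 J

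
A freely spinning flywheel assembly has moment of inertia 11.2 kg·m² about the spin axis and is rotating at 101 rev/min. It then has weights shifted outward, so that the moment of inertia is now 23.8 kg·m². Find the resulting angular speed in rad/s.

No external torque acts about the spin axis, so angular momentum is conserved.
ω₂ = I₁ω₁ / I₂ = (11.20)(101 rpm) / (23.80) = 47.53 rpm = 4.977 rad/s.

ω₂ ≈ 4.98 rad/s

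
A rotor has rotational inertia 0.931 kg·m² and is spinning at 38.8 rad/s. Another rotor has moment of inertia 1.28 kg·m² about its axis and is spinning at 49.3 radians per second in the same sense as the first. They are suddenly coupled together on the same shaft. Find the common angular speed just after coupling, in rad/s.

|ω_f| ≈ 44.9 rad/s

The coupling torques are internal; angular momentum about the shared axis is conserved.
Taking A's sense as positive: L = (0.9310)(38.8) + (1.280)(49.3) = 99.23 kg·m²·rad/s.
Combined I = 0.9310 + 1.280 = 2.211 kg·m².
ω_f = L / I = 99.23 / 2.211 = 44.88 rad/s.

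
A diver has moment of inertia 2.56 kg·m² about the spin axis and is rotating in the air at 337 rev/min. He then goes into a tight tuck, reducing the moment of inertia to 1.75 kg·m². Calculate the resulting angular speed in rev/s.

ω₂ ≈ 8.22 rev/s

With no external torque about the axis, L is conserved: I₁ω₁ = I₂ω₂.
ω₂ = I₁ω₁ / I₂ = (2.560)(337 rpm) / (1.750) = 493.0 rpm = 8.216 rev/s.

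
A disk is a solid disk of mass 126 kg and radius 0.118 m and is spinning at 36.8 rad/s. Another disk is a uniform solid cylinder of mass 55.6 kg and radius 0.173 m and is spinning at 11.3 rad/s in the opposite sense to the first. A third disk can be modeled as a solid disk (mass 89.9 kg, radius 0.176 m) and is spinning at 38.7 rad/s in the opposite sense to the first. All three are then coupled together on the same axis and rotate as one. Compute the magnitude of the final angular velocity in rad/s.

|ω_f| ≈ 10.0 rad/s

No external torque acts about the common axis, so total angular momentum is conserved.
Moments of inertia: I_A = ½(126)(0.118)² = 0.8772 kg·m²; I_B = ½(55.6)(0.173)² = 0.8320 kg·m²; I_C = ½(89.9)(0.176)² = 1.392 kg·m².
Taking A's sense as positive: L = (0.8772)(36.8) − (0.8320)(11.3) − (1.392)(38.7) = -31.01 kg·m²·rad/s.
Combined I = 0.8772 + 0.8320 + 1.392 = 3.102 kg·m².
ω_f = L / I = -31.01 / 3.102 = -9.997 rad/s.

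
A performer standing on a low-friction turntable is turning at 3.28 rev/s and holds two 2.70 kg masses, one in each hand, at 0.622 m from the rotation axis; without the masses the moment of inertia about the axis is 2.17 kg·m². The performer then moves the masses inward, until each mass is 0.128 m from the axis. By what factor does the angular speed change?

No external torque acts about the spin axis, so angular momentum is conserved.
I₁ = 2.17 + 2(2.70)(0.622)² = 4.259 kg·m²; I₂ = 2.17 + 2(2.70)(0.128)² = 2.258 kg·m².
ω₂/ω₁ = I₁/I₂ = 4.259 / 2.258 = 1.886.

ω₂/ω₁ ≈ 1.89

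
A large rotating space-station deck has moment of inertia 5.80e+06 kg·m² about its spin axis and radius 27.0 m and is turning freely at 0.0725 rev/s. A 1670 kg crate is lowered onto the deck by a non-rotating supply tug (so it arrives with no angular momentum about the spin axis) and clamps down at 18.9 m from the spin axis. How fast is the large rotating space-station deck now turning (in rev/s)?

ω_f ≈ 0.0657 rev/s

The added mass arrives with no angular momentum about the spin axis, and any external torque about the spin axis is negligible, so the system's angular momentum is conserved.
Added inertia Σmr² = (1670)(18.9)² = 5.965e+05 kg·m²; I_f = 5.800e+06 + 5.965e+05 = 6.397e+06 kg·m².
ω_f = I_p ω_i / I_f = (5.800e+06)(0.0725) / 6.397e+06 = 0.06574 rev/s.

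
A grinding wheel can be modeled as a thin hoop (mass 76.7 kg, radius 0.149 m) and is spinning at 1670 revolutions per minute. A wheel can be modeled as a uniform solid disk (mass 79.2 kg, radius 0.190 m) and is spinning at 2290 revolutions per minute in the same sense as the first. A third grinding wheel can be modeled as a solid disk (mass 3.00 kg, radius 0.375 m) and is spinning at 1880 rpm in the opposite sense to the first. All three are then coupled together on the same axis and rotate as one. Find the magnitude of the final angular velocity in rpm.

|ω_f| ≈ 1710 rpm

No external torque acts about the common axis, so total angular momentum is conserved.
Moments of inertia: I_A = (76.7)(0.149)² = 1.703 kg·m²; I_B = ½(79.2)(0.190)² = 1.430 kg·m²; I_C = ½(3.00)(0.375)² = 0.2109 kg·m².
Taking A's sense as positive: L = (1.703)(1670) + (1.430)(2290) − (0.2109)(1880) = 5721 kg·m²·rpm.
Combined I = 1.703 + 1.430 + 0.2109 = 3.343 kg·m².
ω_f = L / I = 5721 / 3.343 = 1711 rpm.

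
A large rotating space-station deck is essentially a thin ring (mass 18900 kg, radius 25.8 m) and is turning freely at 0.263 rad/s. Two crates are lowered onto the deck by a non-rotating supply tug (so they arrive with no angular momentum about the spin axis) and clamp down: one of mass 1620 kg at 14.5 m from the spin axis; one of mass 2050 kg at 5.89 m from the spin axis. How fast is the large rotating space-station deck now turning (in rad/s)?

The added mass arrives with no angular momentum about the spin axis, and any external torque about the spin axis is negligible, so the system's angular momentum is conserved.
I_p = (18900)(25.8)² = 1.258e+07 kg·m².
Added inertia Σmr² = (1620)(14.5)² + (2050)(5.89)² = 4.117e+05 kg·m²; I_f = 1.258e+07 + 4.117e+05 = 1.299e+07 kg·m².
ω_f = I_p ω_i / I_f = (1.258e+07)(0.263) / 1.299e+07 = 0.2547 rad/s.

ω_f ≈ 0.255 rad/s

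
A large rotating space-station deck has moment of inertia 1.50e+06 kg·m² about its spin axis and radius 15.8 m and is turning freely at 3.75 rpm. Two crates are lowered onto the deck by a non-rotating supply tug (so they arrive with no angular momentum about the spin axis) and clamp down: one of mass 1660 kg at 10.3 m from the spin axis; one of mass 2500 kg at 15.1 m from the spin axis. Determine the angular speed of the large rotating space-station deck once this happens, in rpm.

ω_f ≈ 2.50 rpm

The added mass arrives with no angular momentum about the spin axis, and any external torque about the spin axis is negligible, so the system's angular momentum is conserved.
Added inertia Σmr² = (1660)(10.3)² + (2500)(15.1)² = 7.461e+05 kg·m²; I_f = 1.500e+06 + 7.461e+05 = 2.246e+06 kg·m².
ω_f = I_p ω_i / I_f = (1.500e+06)(3.75) / 2.246e+06 = 2.504 rpm.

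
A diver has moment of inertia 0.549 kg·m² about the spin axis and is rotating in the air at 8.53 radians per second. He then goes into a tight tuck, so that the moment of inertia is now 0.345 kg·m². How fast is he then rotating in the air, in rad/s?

ω₂ ≈ 13.6 rad/s

No external torque acts about the spin axis, so angular momentum is conserved.
ω₂ = I₁ω₁ / I₂ = (0.5490)(8.53 rad/s) / (0.3450) = 13.57 rad/s.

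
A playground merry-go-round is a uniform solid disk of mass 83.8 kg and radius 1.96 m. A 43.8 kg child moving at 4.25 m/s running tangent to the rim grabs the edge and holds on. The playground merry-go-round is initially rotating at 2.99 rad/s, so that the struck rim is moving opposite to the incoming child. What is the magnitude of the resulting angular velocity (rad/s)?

The axle reaction passes through the axle and exerts no torque about it; angular momentum about the axle is conserved through the impact.
I_p = ½(83.8)(1.96)² = 161.0 kg·m². Taking the sense of the child's angular momentum as positive, L_{child} = m v R = (43.8)(4.25)(1.96) = 364.9 kg·m²/s.
L_i = −I_p ω_p + m v R = −(161.0)(2.99) + 364.9 = -116.4 kg·m²/s.
After sticking, I_f = I_p + m R² = 161.0 + (43.8)(1.96)² = 329.2 kg·m².
ω_f = L_i / I_f = -116.4 / 329.2 = -0.3536 rad/s.

|ω_f| ≈ 0.354 rad/s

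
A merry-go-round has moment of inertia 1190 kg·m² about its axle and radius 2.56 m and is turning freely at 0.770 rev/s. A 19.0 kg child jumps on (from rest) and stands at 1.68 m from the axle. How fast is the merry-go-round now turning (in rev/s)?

ω_f ≈ 0.737 rev/s

The added mass arrives with no angular momentum about the axle, and any external torque about the axle is negligible, so the system's angular momentum is conserved.
Added inertia Σmr² = (19.0)(1.68)² = 53.63 kg·m²; I_f = 1190 + 53.63 = 1244 kg·m².
ω_f = I_p ω_i / I_f = (1190)(0.770) / 1244 = 0.7368 rev/s.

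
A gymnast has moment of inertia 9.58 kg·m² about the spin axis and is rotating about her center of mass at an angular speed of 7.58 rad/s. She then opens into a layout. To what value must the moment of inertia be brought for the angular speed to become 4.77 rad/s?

I₂ ≈ 15.2 kg·m²

With no external torque about the axis, L is conserved: I₁ω₁ = I₂ω₂.
I₂ = I₁ω₁ / ω₂ = (9.58)(7.58) / (4.77) = 15.22 kg·m².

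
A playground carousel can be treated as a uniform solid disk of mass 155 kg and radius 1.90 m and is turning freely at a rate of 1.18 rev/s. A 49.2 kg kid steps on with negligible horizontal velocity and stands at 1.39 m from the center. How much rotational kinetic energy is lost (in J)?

energy lost ≈ 1950 J

The added mass arrives with no angular momentum about the center, and any external torque about the center is negligible, so the system's angular momentum is conserved.
I_p = ½(155)(1.90)² = 279.8 kg·m².
Added inertia Σmr² = (49.2)(1.39)² = 95.06 kg·m²; I_f = 279.8 + 95.06 = 374.8 kg·m².
ω_f = I_p ω_i / I_f = (279.8)(1.18) / 374.8 = 0.8807 rev/s.
KE_i = ½(279.8)(7.414 rad/s)² = 7690 J; KE_f = ½(374.8)(5.534)² = 5739 J.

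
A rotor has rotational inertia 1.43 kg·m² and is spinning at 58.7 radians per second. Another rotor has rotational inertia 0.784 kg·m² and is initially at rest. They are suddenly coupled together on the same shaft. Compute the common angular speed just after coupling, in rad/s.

No external torque acts about the common axis, so total angular momentum is conserved.
Taking A's sense as positive: L = (1.430)(58.7) = 83.94 kg·m²·rad/s.
Combined I = 1.430 + 0.7840 = 2.214 kg·m².
ω_f = L / I = 83.94 / 2.214 = 37.91 rad/s.

|ω_f| ≈ 37.9 rad/s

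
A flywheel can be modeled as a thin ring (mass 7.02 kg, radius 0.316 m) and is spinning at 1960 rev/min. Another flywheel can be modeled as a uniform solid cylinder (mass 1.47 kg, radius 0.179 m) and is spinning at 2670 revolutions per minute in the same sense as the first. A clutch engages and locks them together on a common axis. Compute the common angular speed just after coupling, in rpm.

No external torque acts about the common axis, so total angular momentum is conserved.
Moments of inertia: I_A = (7.02)(0.316)² = 0.7010 kg·m²; I_B = ½(1.47)(0.179)² = 0.02355 kg·m².
Taking A's sense as positive: L = (0.7010)(1960) + (0.02355)(2670) = 1437 kg·m²·rpm.
Combined I = 0.7010 + 0.02355 = 0.7245 kg·m².
ω_f = L / I = 1437 / 0.7245 = 1983 rpm.

|ω_f| ≈ 1980 rpm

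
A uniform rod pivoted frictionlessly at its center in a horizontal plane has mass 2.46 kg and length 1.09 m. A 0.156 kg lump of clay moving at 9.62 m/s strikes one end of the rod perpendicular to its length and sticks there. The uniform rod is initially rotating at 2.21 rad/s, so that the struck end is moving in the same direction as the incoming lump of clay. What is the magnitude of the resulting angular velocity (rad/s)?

|ω_f| ≈ 4.68 rad/s

The axle reaction passes through the pivot and exerts no torque about it; angular momentum about the pivot is conserved through the impact.
I_p = (1/12)(2.46)(1.09)² = 0.2436 kg·m². Taking the sense of the lump of clay's angular momentum as positive, L_{lump} = m v R = (0.156)(9.62)(1.09/2) = 0.8179 kg·m²/s.
L_i = +I_p ω_p + m v R = +(0.2436)(2.21) + 0.8179 = 1.356 kg·m²/s.
After sticking, I_f = I_p + m R² = 0.2436 + (0.156)(1.09/2)² = 0.2899 kg·m².
ω_f = L_i / I_f = 1.356 / 0.2899 = 4.678 rad/s.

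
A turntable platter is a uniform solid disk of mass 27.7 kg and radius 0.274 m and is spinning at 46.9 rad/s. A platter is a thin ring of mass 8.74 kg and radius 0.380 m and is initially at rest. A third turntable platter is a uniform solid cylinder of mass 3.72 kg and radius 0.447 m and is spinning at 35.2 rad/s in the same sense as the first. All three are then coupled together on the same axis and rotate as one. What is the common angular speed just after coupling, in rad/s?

No external torque acts about the common axis, so total angular momentum is conserved.
Moments of inertia: I_A = ½(27.7)(0.274)² = 1.040 kg·m²; I_B = (8.74)(0.380)² = 1.262 kg·m²; I_C = ½(3.72)(0.447)² = 0.3716 kg·m².
Taking A's sense as positive: L = (1.040)(46.9) + (0.3716)(35.2) = 61.85 kg·m²·rad/s.
Combined I = 1.040 + 1.262 + 0.3716 = 2.674 kg·m².
ω_f = L / I = 61.85 / 2.674 = 23.13 rad/s.

|ω_f| ≈ 23.1 rad/s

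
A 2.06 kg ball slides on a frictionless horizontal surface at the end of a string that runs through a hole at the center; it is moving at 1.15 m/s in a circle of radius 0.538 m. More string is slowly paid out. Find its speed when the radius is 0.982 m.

Central (radial) force ⇒ zero torque about the center ⇒ m v r is constant.
v₂ = v₁ r₁ / r₂ = (1.15)(0.538) / (0.982) = 0.6300 m/s.

v₂ ≈ 0.630 m/s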